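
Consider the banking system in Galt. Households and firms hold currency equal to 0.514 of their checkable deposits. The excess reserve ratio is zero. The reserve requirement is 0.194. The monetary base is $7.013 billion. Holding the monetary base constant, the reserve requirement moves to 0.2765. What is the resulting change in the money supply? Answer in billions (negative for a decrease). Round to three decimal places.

Initially m₁ = (1 + 0.514) / (0.194 + 0.514) ≈ 2.13842, so M₁ = 2.13842 × 7.013 ≈ 14.9967 billion.
After the change m₂ = (1 + 0.514) / (0.2765 + 0.514) ≈ 1.91524, so M₂ = 1.91524 × 7.013 ≈ 13.4316 billion.
ΔM = M₂ − M₁ = 13.4316 − 14.9967 = -1.5651 billion.

-1.565 billion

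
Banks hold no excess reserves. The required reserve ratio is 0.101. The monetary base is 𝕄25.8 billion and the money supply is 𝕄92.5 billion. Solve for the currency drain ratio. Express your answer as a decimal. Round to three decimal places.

Using m = M/MB = 92.5/25.8 ≈ 3.585271. From m = (1 + c)/(c + rr + e), rearranging gives 1 + c = m·(c + rr + e), so c·(1 − m) = m·(rr + e) − 1.
Hence c = [m·(rr + e) − 1]/(1 − m) = [3.585271 × (0.101 + 0) − 1] / (1 − 3.585271) ≈ 0.246739.

0.247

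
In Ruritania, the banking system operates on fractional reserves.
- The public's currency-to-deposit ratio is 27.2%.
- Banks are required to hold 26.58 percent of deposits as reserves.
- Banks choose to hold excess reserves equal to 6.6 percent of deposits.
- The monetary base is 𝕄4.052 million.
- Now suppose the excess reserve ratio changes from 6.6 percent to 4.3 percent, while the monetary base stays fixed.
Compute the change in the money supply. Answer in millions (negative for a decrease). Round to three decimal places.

𝕄0.338 million

Initially m₁ = (1 + 0.272) / (0.2658 + 0.066 + 0.272) ≈ 2.10666, so M₁ = 2.10666 × 4.052 ≈ 8.5362 million.
After the change m₂ = (1 + 0.272) / (0.2658 + 0.043 + 0.272) ≈ 2.19008, so M₂ = 2.19008 × 4.052 ≈ 8.8742 million.
ΔM = M₂ − M₁ = 8.8742 − 8.5362 = 0.338 million.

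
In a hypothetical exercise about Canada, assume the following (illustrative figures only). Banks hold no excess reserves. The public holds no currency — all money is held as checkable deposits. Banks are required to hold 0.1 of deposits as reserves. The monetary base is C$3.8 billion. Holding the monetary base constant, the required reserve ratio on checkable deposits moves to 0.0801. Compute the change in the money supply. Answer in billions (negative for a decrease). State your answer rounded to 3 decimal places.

Initially m₁ = 1 / (0.1) = 10, so M₁ = 10 × 3.8 = 38 billion.
After the change m₂ = 1 / (0.0801) ≈ 12.48439, so M₂ = 12.48439 × 3.8 ≈ 47.4407 billion.
ΔM = M₂ − M₁ = 47.4407 − 38 = 9.4407 billion.

C$9.441 billion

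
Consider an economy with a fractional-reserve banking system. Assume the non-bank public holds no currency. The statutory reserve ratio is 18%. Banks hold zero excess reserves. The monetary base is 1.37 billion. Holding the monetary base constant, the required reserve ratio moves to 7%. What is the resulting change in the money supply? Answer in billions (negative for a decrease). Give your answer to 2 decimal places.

Initially m₁ = 1 / (0.18) ≈ 5.5556, so M₁ = 5.5556 × 1.37 ≈ 7.6112 billion.
After the change m₂ = 1 / (0.07) ≈ 14.2857, so M₂ = 14.2857 × 1.37 ≈ 19.5714 billion.
ΔM = M₂ − M₁ = 19.5714 − 7.6112 = 11.9602 billion.

11.96 billion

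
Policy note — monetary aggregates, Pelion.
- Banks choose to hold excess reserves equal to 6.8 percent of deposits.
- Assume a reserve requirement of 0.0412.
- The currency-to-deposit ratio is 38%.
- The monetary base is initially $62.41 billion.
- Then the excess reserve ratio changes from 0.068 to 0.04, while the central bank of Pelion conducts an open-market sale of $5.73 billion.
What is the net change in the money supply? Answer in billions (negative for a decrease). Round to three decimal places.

-6.457 billion

Before: m₁ = (1 + 0.38) / (0.0412 + 0.068 + 0.38) ≈ 2.820932, MB₁ = 62.41, so M₁ = 2.820932 × 62.41 ≈ 176.0544 billion.
After: m₂ = (1 + 0.38) / (0.0412 + 0.04 + 0.38) ≈ 2.992194, MB₂ = 62.41 − 5.73 = 56.68, so M₂ = 2.992194 × 56.68 ≈ 169.5976 billion.
ΔM = M₂ − M₁ = 169.5976 − 176.0544 = -6.4568 billion.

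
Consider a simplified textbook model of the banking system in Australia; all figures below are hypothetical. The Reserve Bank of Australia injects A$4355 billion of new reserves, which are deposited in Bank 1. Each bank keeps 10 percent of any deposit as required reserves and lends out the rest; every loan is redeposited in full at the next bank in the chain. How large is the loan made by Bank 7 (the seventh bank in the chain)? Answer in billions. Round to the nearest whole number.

A$2083 billion

Each bank lends a fraction (1 − rr) = 0.9000 of the deposit it receives, so Bank 7 receives 4355·0.9000^6 and lends 4355·0.9000^7 ≈ 2082.9830 billion.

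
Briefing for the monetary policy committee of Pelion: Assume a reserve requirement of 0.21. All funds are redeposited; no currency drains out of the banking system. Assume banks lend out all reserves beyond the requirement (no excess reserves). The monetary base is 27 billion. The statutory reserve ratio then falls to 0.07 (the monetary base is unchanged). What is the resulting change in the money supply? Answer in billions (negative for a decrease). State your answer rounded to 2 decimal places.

Initially m₁ = 1 / (0.21) ≈ 4.76190, so M₁ = 4.76190 × 27 = 128.5713 billion.
After the change m₂ = 1 / (0.07) ≈ 14.28571, so M₂ = 14.28571 × 27 ≈ 385.7142 billion.
ΔM = M₂ − M₁ = 385.7142 − 128.5713 = 257.1429 billion.

257.14 billion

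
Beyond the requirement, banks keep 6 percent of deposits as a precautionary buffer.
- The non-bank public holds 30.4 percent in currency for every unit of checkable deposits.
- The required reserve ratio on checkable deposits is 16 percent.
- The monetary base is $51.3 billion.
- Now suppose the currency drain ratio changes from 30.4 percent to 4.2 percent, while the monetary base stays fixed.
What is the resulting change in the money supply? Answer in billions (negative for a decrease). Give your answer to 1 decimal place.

$76.4 billion

Initially m₁ = (1 + 0.304) / (0.16 + 0.06 + 0.304) ≈ 2.4885, so M₁ = 2.4885 × 51.3 ≈ 127.66 billion.
After the change m₂ = (1 + 0.042) / (0.16 + 0.06 + 0.042) ≈ 3.9771, so M₂ = 3.9771 × 51.3 ≈ 204.0252 billion.
ΔM = M₂ − M₁ = 204.0252 − 127.66 = 76.3652 billion.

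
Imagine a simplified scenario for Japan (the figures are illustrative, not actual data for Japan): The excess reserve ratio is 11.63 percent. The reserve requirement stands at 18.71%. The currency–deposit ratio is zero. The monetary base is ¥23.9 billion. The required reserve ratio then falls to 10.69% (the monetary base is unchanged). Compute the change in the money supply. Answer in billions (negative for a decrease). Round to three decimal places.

¥28.305 billion

Initially m₁ = 1 / (0.1871 + 0.1163) ≈ 3.295979, so M₁ = 3.295979 × 23.9 ≈ 78.7739 billion.
After the change m₂ = 1 / (0.1069 + 0.1163) ≈ 4.480287, so M₂ = 4.480287 × 23.9 ≈ 107.0789 billion.
ΔM = M₂ − M₁ = 107.0789 − 78.7739 = 28.305 billion.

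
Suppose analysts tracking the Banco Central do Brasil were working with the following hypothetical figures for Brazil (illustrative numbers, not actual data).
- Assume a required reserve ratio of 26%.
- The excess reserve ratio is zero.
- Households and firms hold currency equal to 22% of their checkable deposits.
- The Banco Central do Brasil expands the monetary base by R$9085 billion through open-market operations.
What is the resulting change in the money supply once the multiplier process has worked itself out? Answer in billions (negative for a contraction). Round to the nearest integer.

R$23091 billion

The money multiplier is m = (1 + c) / (rr + c) = (1 + 0.22) / (0.26 + 0.22) ≈ 2.54167.
The purchase adds 9085 billion of base, so ΔM = m × ΔMB = 2.54167 × (+9085) ≈ 23091.0719 billion.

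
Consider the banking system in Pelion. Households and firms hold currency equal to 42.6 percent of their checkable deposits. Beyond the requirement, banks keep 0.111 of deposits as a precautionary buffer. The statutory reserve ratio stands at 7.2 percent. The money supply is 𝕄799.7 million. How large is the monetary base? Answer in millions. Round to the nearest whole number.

The money multiplier is m = (1 + c) / (rr + e + c) = (1 + 0.426) / (0.072 + 0.111 + 0.426) ≈ 2.3415.
MB = M / m = 799.7 / 2.3415 ≈ 341.5332 million.

𝕄342 million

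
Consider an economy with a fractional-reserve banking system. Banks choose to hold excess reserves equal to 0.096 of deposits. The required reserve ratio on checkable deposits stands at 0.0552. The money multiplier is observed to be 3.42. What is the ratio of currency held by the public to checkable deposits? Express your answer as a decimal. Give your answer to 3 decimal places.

0.200

Using m = 3.42. From m = (1 + c)/(c + rr + e), rearranging gives 1 + c = m·(c + rr + e), so c·(1 − m) = m·(rr + e) − 1.
Hence c = [m·(rr + e) − 1]/(1 − m) = [3.42 × (0.0552 + 0.096) − 1] / (1 − 3.42) ≈ 0.199544.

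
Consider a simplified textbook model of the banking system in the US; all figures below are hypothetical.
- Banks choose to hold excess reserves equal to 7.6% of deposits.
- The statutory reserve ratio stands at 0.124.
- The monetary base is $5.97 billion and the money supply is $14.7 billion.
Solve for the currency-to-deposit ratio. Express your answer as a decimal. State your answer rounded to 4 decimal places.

0.3471

Using m = M/MB = 14.7/5.97 ≈ 2.462312. From m = (1 + c)/(c + rr + e), rearranging gives 1 + c = m·(c + rr + e), so c·(1 − m) = m·(rr + e) − 1.
Hence c = [m·(rr + e) − 1]/(1 − m) = [2.462312 × (0.124 + 0.076) − 1] / (1 − 2.462312) ≈ 0.347079.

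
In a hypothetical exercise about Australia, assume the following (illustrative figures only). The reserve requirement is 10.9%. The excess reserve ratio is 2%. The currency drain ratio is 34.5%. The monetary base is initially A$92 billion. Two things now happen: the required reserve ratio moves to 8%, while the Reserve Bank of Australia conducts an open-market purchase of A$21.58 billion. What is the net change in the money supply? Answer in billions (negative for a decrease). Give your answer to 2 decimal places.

Before: m₁ = (1 + 0.345) / (0.109 + 0.02 + 0.345) ≈ 2.837553, MB₁ = 92, so M₁ = 2.837553 × 92 ≈ 261.0549 billion.
After: m₂ = (1 + 0.345) / (0.08 + 0.02 + 0.345) ≈ 3.022472, MB₂ = 92 + 21.58 = 113.58, so M₂ = 3.022472 × 113.58 ≈ 343.2924 billion.
ΔM = M₂ − M₁ = 343.2924 − 261.0549 = 82.2375 billion.

A$82.24 billion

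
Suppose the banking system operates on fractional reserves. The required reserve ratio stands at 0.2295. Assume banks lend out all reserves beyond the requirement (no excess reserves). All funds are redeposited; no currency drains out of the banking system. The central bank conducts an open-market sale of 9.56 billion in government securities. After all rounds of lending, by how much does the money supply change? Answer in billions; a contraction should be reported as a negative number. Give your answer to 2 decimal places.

-41.66 billion

The simple money multiplier is m = 1/rr = 1/0.2295 ≈ 4.3573.
An open-market sale reduces the monetary base by 9.56 billion, so ΔM = m × ΔMB = 4.3573 × (−9.56) ≈ -41.6558 billion.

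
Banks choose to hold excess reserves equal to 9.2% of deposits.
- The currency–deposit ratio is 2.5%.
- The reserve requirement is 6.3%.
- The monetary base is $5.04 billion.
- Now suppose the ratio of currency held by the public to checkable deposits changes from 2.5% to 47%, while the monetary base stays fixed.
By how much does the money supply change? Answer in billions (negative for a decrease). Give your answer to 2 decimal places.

-16.85 billion

Initially m₁ = (1 + 0.025) / (0.063 + 0.092 + 0.025) ≈ 5.6944, so M₁ = 5.6944 × 5.04 ≈ 28.6998 billion.
After the change m₂ = (1 + 0.47) / (0.063 + 0.092 + 0.47) = 2.3520, so M₂ = 2.3520 × 5.04 ≈ 11.8541 billion.
ΔM = M₂ − M₁ = 11.8541 − 28.6998 = -16.8457 billion.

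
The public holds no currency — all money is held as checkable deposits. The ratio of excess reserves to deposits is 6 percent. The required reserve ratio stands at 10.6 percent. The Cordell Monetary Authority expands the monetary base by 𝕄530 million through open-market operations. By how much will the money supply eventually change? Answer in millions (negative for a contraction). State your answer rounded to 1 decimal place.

The money multiplier is m = 1 / (rr + e) = 1 / (0.106 + 0.06) ≈ 6.02410.
The purchase adds 530 million of base, so ΔM = m × ΔMB = 6.02410 × (+530) = 3192.773 million.

𝕄3192.8 million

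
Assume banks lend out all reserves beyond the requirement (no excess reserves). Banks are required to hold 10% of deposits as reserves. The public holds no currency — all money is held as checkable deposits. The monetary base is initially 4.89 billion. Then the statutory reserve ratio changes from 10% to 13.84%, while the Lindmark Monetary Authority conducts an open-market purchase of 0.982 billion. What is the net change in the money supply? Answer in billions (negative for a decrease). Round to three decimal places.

-6.472 billion

Before: m₁ = 1 / (0.1) = 10, MB₁ = 4.89, so M₁ = 10 × 4.89 = 48.9 billion.
After: m₂ = 1 / (0.1384) ≈ 7.22543, MB₂ = 4.89 + 0.982 = 5.872, so M₂ = 7.22543 × 5.872 ≈ 42.4277 billion.
ΔM = M₂ − M₁ = 42.4277 − 48.9 = -6.4723 billion.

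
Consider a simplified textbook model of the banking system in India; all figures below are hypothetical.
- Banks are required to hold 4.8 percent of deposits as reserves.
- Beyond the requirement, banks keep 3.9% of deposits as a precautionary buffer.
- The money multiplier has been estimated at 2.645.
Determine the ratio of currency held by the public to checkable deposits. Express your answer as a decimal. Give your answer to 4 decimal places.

0.4680

Using m = 2.645. From m = (1 + c)/(c + rr + e), rearranging gives 1 + c = m·(c + rr + e), so c·(1 − m) = m·(rr + e) − 1.
Hence c = [m·(rr + e) − 1]/(1 − m) = [2.645 × (0.048 + 0.039) − 1] / (1 − 2.645) ≈ 0.468015.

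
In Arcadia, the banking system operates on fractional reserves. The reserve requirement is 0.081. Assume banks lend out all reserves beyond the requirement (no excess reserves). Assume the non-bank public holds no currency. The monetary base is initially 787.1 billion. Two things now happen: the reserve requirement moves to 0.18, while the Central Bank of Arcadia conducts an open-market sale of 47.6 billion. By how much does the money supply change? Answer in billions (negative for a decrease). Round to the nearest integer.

Before: m₁ = 1 / (0.081) ≈ 12.3457, MB₁ = 787.1, so M₁ = 12.3457 × 787.1 ≈ 9717.3005 billion.
After: m₂ = 1 / (0.18) ≈ 5.5556, MB₂ = 787.1 − 47.6 = 739.5, so M₂ = 5.5556 × 739.5 = 4108.3662 billion.
ΔM = M₂ − M₁ = 4108.3662 − 9717.3005 = -5608.9343 billion.

-5609 billion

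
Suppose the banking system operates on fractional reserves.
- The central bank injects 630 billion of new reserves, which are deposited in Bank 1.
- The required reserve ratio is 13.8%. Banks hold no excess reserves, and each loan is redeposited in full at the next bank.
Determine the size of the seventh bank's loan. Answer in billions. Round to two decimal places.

Each bank lends a fraction (1 − rr) = 0.8620 of the deposit it receives, so Bank 7 receives 630·0.8620^6 and lends 630·0.8620^7 ≈ 222.7878 billion.

222.79 billion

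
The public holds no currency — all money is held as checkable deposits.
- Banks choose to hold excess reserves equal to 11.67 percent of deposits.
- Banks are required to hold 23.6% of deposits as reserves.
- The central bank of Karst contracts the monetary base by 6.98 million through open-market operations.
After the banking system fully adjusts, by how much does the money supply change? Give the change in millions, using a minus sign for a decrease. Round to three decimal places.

-19.790 million

The money multiplier is m = 1 / (rr + e) = 1 / (0.236 + 0.1167) ≈ 2.83527.
The sale removes 6.98 million of base, so ΔM = m × ΔMB = 2.83527 × (−6.98) ≈ -19.7902 million.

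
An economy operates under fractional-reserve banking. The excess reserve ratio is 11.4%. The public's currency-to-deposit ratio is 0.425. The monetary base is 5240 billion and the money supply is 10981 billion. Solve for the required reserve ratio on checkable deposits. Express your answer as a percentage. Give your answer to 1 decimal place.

14.1%

Using m = M/MB = 10981/5240 ≈ 2.095611. Since m = (1 + c)/(c + rr + e), the denominator satisfies c + rr + e = (1 + c)/m = (1 + 0.425) / 2.095611 ≈ 0.679993.
With c = 0.425 and e = 0.114, the required reserve ratio on checkable deposits is 0.679993 − 0.425 − 0.114 = 0.140993.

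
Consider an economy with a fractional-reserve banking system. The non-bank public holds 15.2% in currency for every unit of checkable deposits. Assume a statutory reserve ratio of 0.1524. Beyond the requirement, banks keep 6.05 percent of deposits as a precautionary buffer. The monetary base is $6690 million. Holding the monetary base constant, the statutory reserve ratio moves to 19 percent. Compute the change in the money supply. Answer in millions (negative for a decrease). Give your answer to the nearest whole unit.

-1973 million

Initially m₁ = (1 + 0.152) / (0.1524 + 0.0605 + 0.152) ≈ 3.15703, so M₁ = 3.15703 × 6690 = 21120.5307 million.
After the change m₂ = (1 + 0.152) / (0.19 + 0.0605 + 0.152) ≈ 2.86211, so M₂ = 2.86211 × 6690 = 19147.5159 million.
ΔM = M₂ − M₁ = 19147.5159 − 21120.5307 = -1973.0148 million.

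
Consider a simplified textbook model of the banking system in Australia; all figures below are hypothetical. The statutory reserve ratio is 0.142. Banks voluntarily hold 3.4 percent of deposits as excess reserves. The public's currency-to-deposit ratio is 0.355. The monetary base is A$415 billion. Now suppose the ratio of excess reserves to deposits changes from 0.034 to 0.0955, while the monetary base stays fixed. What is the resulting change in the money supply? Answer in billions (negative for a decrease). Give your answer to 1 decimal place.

-109.9 billion

Initially m₁ = (1 + 0.355) / (0.142 + 0.034 + 0.355) ≈ 2.55179, so M₁ = 2.55179 × 415 ≈ 1058.9929 billion.
After the change m₂ = (1 + 0.355) / (0.142 + 0.0955 + 0.355) ≈ 2.28692, so M₂ = 2.28692 × 415 = 949.0718 billion.
ΔM = M₂ − M₁ = 949.0718 − 1058.9929 = -109.9211 billion.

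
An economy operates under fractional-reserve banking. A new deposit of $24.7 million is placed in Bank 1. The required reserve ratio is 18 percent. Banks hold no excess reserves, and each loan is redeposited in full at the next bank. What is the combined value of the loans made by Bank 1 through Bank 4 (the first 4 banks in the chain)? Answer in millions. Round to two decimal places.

Bank i lends (1 − rr)^i of the original deposit: Bank 1 lends 24.7·0.8200 = 20.2540, Bank 2 lends 24.7·0.8200² ≈ 16.6083, and so on.
Summing a geometric series: total = 24.7·[0.8200·(1 − 0.8200^4) / (1 − 0.8200)] ≈ 61.6485 million.

$61.65 million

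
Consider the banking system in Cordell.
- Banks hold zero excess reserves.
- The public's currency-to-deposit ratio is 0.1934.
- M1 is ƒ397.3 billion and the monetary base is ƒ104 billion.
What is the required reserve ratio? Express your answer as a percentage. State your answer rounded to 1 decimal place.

Using m = M/MB = 397.3/104 ≈ 3.820192. Since m = (1 + c)/(c + rr + e), the denominator satisfies c + rr + e = (1 + c)/m = (1 + 0.1934) / 3.820192 ≈ 0.312393.
With c = 0.1934 and e = 0, the required reserve ratio is 0.312393 − 0.1934 − 0 = 0.118993.

11.9%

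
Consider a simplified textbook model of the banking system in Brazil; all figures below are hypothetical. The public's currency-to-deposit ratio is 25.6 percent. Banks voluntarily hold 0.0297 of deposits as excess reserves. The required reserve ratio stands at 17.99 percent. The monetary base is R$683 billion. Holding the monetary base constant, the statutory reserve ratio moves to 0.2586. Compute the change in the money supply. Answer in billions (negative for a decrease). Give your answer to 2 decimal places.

Initially m₁ = (1 + 0.256) / (0.1799 + 0.0297 + 0.256) ≈ 2.697595, so M₁ = 2.697595 × 683 ≈ 1842.4574 billion.
After the change m₂ = (1 + 0.256) / (0.2586 + 0.0297 + 0.256) ≈ 2.307551, so M₂ = 2.307551 × 683 ≈ 1576.0573 billion.
ΔM = M₂ − M₁ = 1576.0573 − 1842.4574 = -266.4001 billion.

-266.40 billion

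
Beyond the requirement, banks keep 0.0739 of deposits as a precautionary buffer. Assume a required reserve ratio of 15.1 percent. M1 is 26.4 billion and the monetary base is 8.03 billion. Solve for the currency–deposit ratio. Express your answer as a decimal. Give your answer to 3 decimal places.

0.114

Using m = M/MB = 26.4/8.03 ≈ 3.287671. From m = (1 + c)/(c + rr + e), rearranging gives 1 + c = m·(c + rr + e), so c·(1 − m) = m·(rr + e) − 1.
Hence c = [m·(rr + e) − 1]/(1 − m) = [3.287671 × (0.151 + 0.0739) − 1] / (1 − 3.287671) ≈ 0.113916.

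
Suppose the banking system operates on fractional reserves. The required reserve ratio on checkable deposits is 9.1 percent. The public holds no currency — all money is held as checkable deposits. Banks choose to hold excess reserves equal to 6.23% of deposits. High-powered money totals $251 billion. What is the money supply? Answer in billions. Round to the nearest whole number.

$1637 billion

The money multiplier is m = 1 / (rr + e) = 1 / (0.091 + 0.0623) ≈ 6.5232.
So M = m × MB = 6.5232 × 251 = 1637.3232 billion.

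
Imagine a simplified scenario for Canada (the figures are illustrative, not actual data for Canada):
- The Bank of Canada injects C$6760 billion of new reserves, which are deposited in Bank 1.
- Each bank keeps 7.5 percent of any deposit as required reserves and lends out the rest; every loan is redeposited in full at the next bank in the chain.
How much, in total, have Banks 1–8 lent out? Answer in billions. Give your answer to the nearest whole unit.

Bank i lends (1 − rr)^i of the original deposit: Bank 1 lends 6760·0.9250 = 6253.0000, Bank 2 lends 6760·0.9250² = 5784.0250, and so on.
Summing a geometric series: total = 6760·[0.9250·(1 − 0.9250^8) / (1 − 0.9250)] ≈ 38688.4090 billion.

C$38688 billion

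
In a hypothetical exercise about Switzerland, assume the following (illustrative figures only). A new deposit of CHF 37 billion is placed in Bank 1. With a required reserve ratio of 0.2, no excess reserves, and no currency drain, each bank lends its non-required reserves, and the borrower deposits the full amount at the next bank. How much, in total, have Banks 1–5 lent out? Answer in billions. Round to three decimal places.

Bank i lends (1 − rr)^i of the original deposit: Bank 1 lends 37·0.8000 = 29.6000, Bank 2 lends 37·0.8000² = 23.6800, and so on.
Summing a geometric series: total = 37·[0.8000·(1 − 0.8000^5) / (1 − 0.8000)] ≈ 99.5034 billion.

CHF 99.503 billion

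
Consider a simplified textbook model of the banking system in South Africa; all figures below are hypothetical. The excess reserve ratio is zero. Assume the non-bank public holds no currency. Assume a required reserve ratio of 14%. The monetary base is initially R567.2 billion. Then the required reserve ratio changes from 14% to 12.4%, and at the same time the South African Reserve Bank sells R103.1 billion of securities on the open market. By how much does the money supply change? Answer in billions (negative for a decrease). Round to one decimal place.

-308.7 billion

Before: m₁ = 1 / (0.14) ≈ 7.14286, MB₁ = 567.2, so M₁ = 7.14286 × 567.2 ≈ 4051.4302 billion.
After: m₂ = 1 / (0.124) ≈ 8.06452, MB₂ = 567.2 − 103.1 = 464.1, so M₂ = 8.06452 × 464.1 ≈ 3742.7437 billion.
ΔM = M₂ − M₁ = 3742.7437 − 4051.4302 = -308.6865 billion.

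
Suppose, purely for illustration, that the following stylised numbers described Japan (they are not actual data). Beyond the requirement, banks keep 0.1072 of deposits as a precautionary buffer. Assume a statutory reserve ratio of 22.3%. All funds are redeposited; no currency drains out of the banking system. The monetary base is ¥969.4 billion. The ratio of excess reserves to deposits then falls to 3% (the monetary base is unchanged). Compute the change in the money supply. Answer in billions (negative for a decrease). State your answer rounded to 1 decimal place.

Initially m₁ = 1 / (0.223 + 0.1072) ≈ 3.02847, so M₁ = 3.02847 × 969.4 ≈ 2935.7988 billion.
After the change m₂ = 1 / (0.223 + 0.03) ≈ 3.95257, so M₂ = 3.95257 × 969.4 ≈ 3831.6214 billion.
ΔM = M₂ − M₁ = 3831.6214 − 2935.7988 = 895.8226 billion.

¥895.8 billion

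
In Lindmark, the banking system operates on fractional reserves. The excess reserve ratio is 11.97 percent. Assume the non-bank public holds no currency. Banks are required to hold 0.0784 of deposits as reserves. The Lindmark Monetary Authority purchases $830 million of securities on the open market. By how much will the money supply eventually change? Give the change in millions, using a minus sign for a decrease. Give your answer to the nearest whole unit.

The money multiplier is m = 1 / (rr + e) = 1 / (0.0784 + 0.1197) ≈ 5.0480.
The purchase adds 830 million of base, so ΔM = m × ΔMB = 5.0480 × (+830) = 4189.84 million.

$4190 million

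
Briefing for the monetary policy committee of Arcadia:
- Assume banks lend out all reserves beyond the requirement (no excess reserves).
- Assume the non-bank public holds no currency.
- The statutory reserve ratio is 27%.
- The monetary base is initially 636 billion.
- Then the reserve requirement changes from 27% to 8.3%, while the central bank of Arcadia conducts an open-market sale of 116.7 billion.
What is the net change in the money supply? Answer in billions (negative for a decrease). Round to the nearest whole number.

Before: m₁ = 1 / (0.27) ≈ 3.7037, MB₁ = 636, so M₁ = 3.7037 × 636 = 2355.5532 billion.
After: m₂ = 1 / (0.083) ≈ 12.0482, MB₂ = 636 − 116.7 = 519.3, so M₂ = 12.0482 × 519.3 ≈ 6256.6303 billion.
ΔM = M₂ − M₁ = 6256.6303 − 2355.5532 = 3901.0771 billion.

3901 billion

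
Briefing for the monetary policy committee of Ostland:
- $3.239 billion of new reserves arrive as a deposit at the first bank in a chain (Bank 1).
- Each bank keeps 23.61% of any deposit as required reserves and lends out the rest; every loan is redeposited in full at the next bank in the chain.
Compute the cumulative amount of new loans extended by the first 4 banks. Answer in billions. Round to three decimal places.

Bank i lends (1 − rr)^i of the original deposit: Bank 1 lends 3.239·0.7639 ≈ 2.4743, Bank 2 lends 3.239·0.7639² ≈ 1.8901, and so on.
Summing a geometric series: total = 3.239·[0.7639·(1 − 0.7639^4) / (1 − 0.7639)] ≈ 6.9112 billion.

$6.911 billion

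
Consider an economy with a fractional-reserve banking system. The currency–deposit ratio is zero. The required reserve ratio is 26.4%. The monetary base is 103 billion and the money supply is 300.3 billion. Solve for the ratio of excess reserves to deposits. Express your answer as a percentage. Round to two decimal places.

Using m = M/MB = 300.3/103 ≈ 2.915534. Since m = (1 + c)/(c + rr + e), the denominator satisfies c + rr + e = (1 + c)/m = (1 + 0) / 2.915534 ≈ 0.342990.
With c = 0 and rr = 0.264, the ratio of excess reserves to deposits is 0.342990 − 0 − 0.264 = 0.07899.

7.90%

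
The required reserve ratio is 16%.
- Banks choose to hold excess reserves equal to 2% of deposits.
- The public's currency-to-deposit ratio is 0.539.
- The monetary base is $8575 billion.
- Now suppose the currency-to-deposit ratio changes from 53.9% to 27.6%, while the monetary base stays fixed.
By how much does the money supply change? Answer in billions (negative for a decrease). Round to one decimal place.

$5640.4 billion

Initially m₁ = (1 + 0.539) / (0.16 + 0.02 + 0.539) ≈ 2.140473, so M₁ = 2.140473 × 8575 ≈ 18354.556 billion.
After the change m₂ = (1 + 0.276) / (0.16 + 0.02 + 0.276) ≈ 2.798246, so M₂ = 2.798246 × 8575 ≈ 23994.9594 billion.
ΔM = M₂ − M₁ = 23994.9594 − 18354.556 = 5640.4034 billion.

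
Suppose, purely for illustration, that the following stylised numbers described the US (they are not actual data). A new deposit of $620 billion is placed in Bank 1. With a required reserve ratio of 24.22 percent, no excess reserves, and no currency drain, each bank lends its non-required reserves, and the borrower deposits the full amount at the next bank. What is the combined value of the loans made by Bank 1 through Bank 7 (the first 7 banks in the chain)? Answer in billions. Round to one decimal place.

$1661.5 billion

Bank i lends (1 − rr)^i of the original deposit: Bank 1 lends 620·0.7578 = 469.8360, Bank 2 lends 620·0.7578² ≈ 356.0417, and so on.
Summing a geometric series: total = 620·[0.7578·(1 − 0.7578^7) / (1 − 0.7578)] ≈ 1661.4774 billion.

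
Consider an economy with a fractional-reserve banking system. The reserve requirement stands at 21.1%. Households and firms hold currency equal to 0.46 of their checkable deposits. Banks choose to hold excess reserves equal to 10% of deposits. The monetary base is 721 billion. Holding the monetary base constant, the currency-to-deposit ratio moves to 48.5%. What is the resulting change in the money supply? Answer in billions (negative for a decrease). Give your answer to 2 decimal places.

-20.24 billion

Initially m₁ = (1 + 0.46) / (0.211 + 0.1 + 0.46) ≈ 1.893645, so M₁ = 1.893645 × 721 ≈ 1365.318 billion.
After the change m₂ = (1 + 0.485) / (0.211 + 0.1 + 0.485) ≈ 1.865578, so M₂ = 1.865578 × 721 ≈ 1345.0817 billion.
ΔM = M₂ − M₁ = 1345.0817 − 1365.318 = -20.2363 billion.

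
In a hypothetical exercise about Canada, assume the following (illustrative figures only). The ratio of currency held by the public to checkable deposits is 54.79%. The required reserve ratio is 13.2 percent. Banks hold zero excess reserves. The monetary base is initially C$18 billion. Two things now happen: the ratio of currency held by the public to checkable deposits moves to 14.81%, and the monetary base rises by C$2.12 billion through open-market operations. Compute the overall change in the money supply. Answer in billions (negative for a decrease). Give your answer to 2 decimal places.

C$41.49 billion

Before: m₁ = (1 + 0.5479) / (0.132 + 0.5479) ≈ 2.27666, MB₁ = 18, so M₁ = 2.27666 × 18 ≈ 40.9799 billion.
After: m₂ = (1 + 0.1481) / (0.132 + 0.1481) ≈ 4.09889, MB₂ = 18 + 2.12 = 20.12, so M₂ = 4.09889 × 20.12 ≈ 82.4697 billion.
ΔM = M₂ − M₁ = 82.4697 − 40.9799 = 41.4898 billion.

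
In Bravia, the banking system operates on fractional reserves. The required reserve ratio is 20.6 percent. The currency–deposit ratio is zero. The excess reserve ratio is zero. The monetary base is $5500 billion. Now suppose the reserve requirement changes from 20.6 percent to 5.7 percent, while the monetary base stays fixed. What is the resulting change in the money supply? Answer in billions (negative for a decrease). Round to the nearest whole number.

Initially m₁ = 1 / (0.206) ≈ 4.85437, so M₁ = 4.85437 × 5500 = 26699.035 billion.
After the change m₂ = 1 / (0.057) ≈ 17.54386, so M₂ = 17.54386 × 5500 = 96491.23 billion.
ΔM = M₂ − M₁ = 96491.23 − 26699.035 = 69792.195 billion.

$69792 billion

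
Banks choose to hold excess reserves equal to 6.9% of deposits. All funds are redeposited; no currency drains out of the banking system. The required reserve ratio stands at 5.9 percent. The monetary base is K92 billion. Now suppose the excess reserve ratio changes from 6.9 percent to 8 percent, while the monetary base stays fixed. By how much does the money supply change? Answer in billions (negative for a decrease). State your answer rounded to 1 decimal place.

-56.9 billion

Initially m₁ = 1 / (0.059 + 0.069) = 7.8125, so M₁ = 7.8125 × 92 = 718.75 billion.
After the change m₂ = 1 / (0.059 + 0.08) ≈ 7.1942, so M₂ = 7.1942 × 92 = 661.8664 billion.
ΔM = M₂ − M₁ = 661.8664 − 718.75 = -56.8836 billion.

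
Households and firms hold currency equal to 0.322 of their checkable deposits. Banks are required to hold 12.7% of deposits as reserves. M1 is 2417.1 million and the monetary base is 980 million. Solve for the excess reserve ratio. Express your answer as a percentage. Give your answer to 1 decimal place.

8.7%

Using m = M/MB = 2417.1/980 ≈ 2.466429. Since m = (1 + c)/(c + rr + e), the denominator satisfies c + rr + e = (1 + c)/m = (1 + 0.322) / 2.466429 ≈ 0.535998.
With c = 0.322 and rr = 0.127, the excess reserve ratio is 0.535998 − 0.322 − 0.127 = 0.086998.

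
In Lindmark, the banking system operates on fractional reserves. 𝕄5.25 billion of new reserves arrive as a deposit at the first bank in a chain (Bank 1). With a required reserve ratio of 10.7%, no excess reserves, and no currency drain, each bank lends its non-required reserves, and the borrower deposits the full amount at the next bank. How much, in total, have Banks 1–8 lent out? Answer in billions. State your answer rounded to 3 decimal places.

Bank i lends (1 − rr)^i of the original deposit: Bank 1 lends 5.25·0.8930 ≈ 4.6883, Bank 2 lends 5.25·0.8930² ≈ 4.1866, and so on.
Summing a geometric series: total = 5.25·[0.8930·(1 − 0.8930^8) / (1 − 0.8930)] ≈ 26.0964 billion.

𝕄26.096 billion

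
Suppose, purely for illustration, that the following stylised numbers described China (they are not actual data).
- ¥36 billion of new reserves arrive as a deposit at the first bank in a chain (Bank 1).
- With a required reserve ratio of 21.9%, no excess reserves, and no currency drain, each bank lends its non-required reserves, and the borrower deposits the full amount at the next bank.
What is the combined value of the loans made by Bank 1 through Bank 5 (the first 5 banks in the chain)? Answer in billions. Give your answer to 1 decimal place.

¥91.1 billion

Bank i lends (1 − rr)^i of the original deposit: Bank 1 lends 36·0.7810 = 28.1160, Bank 2 lends 36·0.7810² ≈ 21.9586, and so on.
Summing a geometric series: total = 36·[0.7810·(1 − 0.7810^5) / (1 − 0.7810)] ≈ 91.0788 billion.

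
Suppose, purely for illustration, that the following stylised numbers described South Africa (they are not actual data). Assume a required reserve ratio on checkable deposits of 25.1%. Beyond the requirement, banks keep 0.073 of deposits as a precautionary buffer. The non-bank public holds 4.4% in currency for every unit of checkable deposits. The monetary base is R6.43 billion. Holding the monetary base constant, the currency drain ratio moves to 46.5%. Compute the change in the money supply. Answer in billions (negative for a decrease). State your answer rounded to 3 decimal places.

-6.303 billion

Initially m₁ = (1 + 0.044) / (0.251 + 0.073 + 0.044) ≈ 2.83696, so M₁ = 2.83696 × 6.43 ≈ 18.2417 billion.
After the change m₂ = (1 + 0.465) / (0.251 + 0.073 + 0.465) ≈ 1.85678, so M₂ = 1.85678 × 6.43 ≈ 11.9391 billion.
ΔM = M₂ − M₁ = 11.9391 − 18.2417 = -6.3026 billion.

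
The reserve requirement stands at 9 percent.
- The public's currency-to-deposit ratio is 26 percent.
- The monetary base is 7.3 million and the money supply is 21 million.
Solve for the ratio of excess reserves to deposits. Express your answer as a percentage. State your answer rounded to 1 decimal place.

Using m = M/MB = 21/7.3 ≈ 2.876712. Since m = (1 + c)/(c + rr + e), the denominator satisfies c + rr + e = (1 + c)/m = (1 + 0.26) / 2.876712 ≈ 0.438000.
With c = 0.26 and rr = 0.09, the ratio of excess reserves to deposits is 0.438000 − 0.26 − 0.09 = 0.088.

8.8%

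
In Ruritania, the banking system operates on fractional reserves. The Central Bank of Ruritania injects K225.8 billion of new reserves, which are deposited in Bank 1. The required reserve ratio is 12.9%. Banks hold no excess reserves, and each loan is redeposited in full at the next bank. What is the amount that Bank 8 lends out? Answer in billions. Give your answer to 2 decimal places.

K74.79 billion

Each bank lends a fraction (1 − rr) = 0.8710 of the deposit it receives, so Bank 8 receives 225.8·0.8710^7 and lends 225.8·0.8710^8 ≈ 74.7944 billion.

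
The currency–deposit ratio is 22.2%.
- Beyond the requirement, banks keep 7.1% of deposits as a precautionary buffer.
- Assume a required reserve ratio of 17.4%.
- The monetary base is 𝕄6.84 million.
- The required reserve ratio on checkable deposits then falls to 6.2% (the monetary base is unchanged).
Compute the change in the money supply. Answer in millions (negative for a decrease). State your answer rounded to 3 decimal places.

𝕄5.647 million

Initially m₁ = (1 + 0.222) / (0.174 + 0.071 + 0.222) ≈ 2.61670, so M₁ = 2.61670 × 6.84 ≈ 17.8982 million.
After the change m₂ = (1 + 0.222) / (0.062 + 0.071 + 0.222) ≈ 3.44225, so M₂ = 3.44225 × 6.84 ≈ 23.545 million.
ΔM = M₂ − M₁ = 23.545 − 17.8982 = 5.6468 million.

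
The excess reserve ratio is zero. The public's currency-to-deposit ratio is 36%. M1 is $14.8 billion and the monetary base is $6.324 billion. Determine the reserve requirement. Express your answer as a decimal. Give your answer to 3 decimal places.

Using m = M/MB = 14.8/6.324 ≈ 2.340291. Since m = (1 + c)/(c + rr + e), the denominator satisfies c + rr + e = (1 + c)/m = (1 + 0.36) / 2.340291 ≈ 0.581124.
With c = 0.36 and e = 0, the reserve requirement is 0.581124 − 0.36 − 0 = 0.221124.

0.221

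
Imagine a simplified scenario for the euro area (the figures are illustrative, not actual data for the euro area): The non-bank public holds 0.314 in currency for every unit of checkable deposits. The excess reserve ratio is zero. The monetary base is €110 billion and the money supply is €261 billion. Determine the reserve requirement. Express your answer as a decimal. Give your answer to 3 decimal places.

Using m = M/MB = 261/110 ≈ 2.372727. Since m = (1 + c)/(c + rr + e), the denominator satisfies c + rr + e = (1 + c)/m = (1 + 0.314) / 2.372727 ≈ 0.553793.
With c = 0.314 and e = 0, the reserve requirement is 0.553793 − 0.314 − 0 = 0.239793.

0.240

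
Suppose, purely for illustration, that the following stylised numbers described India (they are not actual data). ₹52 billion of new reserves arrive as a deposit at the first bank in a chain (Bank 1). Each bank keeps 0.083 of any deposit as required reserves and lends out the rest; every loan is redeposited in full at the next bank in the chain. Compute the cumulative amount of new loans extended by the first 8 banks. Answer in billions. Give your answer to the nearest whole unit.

Bank i lends (1 − rr)^i of the original deposit: Bank 1 lends 52·0.9170 = 47.6840, Bank 2 lends 52·0.9170² ≈ 43.7262, and so on.
Summing a geometric series: total = 52·[0.9170·(1 − 0.9170^8) / (1 − 0.9170)] ≈ 287.2631 billion.

₹287 billion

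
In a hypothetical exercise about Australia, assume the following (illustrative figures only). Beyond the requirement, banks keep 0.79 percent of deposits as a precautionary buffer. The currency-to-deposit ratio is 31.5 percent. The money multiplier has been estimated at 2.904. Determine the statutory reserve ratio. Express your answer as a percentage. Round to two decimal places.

12.99%

Using m = 2.904. Since m = (1 + c)/(c + rr + e), the denominator satisfies c + rr + e = (1 + c)/m = (1 + 0.315) / 2.904 ≈ 0.452824.
With c = 0.315 and e = 0.0079, the statutory reserve ratio is 0.452824 − 0.315 − 0.0079 = 0.129924.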